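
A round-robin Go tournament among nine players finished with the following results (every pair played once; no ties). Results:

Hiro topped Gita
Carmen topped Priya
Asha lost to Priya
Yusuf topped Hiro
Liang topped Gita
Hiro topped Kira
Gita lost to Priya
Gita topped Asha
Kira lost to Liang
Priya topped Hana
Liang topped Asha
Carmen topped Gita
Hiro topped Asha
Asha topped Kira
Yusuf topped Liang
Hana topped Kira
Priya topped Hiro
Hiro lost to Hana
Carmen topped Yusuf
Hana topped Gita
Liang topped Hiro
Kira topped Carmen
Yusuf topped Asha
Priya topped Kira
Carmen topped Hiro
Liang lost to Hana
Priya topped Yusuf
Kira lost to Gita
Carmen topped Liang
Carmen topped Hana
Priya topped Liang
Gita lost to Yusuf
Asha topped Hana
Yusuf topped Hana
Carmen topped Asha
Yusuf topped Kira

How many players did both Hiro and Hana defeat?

2

Hiro beat: Kira, Gita, Asha.
Hana beat: Liang, Kira, Hiro, Gita.
Both beat: Kira, Gita — 2.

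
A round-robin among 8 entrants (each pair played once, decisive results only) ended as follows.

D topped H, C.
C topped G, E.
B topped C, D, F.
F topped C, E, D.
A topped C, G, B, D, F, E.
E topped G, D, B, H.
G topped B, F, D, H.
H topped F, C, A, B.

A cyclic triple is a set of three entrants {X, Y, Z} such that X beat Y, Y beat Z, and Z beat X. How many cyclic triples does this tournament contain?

Win totals: A 6, B 3, C 2, D 2, E 4, F 3, G 4, H 4.
An entrant with w wins dominates both others in C(w,2) triples; summing gives 15 + 3 + 1 + 1 + 6 + 3 + 6 + 6 = 41 transitive triples.
Total triples C(8,3) = 56, so cyclic triples = 56 − 41 = 15.

15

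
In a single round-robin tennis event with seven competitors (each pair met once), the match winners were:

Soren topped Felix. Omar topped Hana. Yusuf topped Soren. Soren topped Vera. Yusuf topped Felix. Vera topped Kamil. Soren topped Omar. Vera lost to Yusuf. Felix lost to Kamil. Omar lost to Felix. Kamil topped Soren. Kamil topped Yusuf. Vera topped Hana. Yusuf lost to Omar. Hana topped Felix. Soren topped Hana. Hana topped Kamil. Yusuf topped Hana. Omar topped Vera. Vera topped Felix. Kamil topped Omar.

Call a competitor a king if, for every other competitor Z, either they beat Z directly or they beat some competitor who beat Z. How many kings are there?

Kamil reaches everyone (king).
Omar reaches everyone (king).
Soren reaches everyone (king).
Vera reaches everyone (king).
Yusuf reaches everyone (king).
Hana cannot reach Vera in two steps.
Felix cannot reach Kamil, Soren in two steps.
Kings: Kamil, Omar, Soren, Vera, Yusuf — 5.

5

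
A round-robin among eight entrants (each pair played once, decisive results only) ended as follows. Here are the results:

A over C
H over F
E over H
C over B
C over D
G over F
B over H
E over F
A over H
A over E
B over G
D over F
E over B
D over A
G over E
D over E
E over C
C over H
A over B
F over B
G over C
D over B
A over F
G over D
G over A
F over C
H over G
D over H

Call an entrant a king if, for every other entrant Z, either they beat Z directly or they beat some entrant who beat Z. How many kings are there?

6

A reaches everyone (king).
B reaches everyone (king).
C reaches everyone (king).
D reaches everyone (king).
E cannot reach A in two steps.
F cannot reach A, E in two steps.
G reaches everyone (king).
H reaches everyone (king).
Kings: A, B, C, D, G, H — 6.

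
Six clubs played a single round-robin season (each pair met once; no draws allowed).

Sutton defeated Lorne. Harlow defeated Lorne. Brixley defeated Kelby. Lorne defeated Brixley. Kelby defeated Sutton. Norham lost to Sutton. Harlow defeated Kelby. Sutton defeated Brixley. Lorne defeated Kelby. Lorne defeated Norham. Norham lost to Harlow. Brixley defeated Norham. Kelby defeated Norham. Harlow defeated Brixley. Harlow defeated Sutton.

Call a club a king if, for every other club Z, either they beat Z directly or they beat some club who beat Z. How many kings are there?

1

Kelby cannot reach Harlow in two steps.
Brixley cannot reach Harlow, Lorne in two steps.
Norham cannot reach Kelby, Brixley, Harlow, Lorne, Sutton in two steps.
Harlow reaches everyone (king).
Lorne cannot reach Harlow in two steps.
Sutton cannot reach Harlow in two steps.
Kings: Harlow — 1.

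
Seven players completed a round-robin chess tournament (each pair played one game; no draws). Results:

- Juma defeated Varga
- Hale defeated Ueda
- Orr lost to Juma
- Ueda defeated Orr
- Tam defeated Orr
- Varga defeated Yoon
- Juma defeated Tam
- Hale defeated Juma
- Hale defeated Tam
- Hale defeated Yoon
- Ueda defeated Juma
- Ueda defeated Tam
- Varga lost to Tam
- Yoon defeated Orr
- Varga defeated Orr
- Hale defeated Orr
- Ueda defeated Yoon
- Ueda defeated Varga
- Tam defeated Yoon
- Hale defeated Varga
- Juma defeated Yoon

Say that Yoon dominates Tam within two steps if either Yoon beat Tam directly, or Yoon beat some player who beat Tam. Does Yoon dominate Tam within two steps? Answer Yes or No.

No

Yoon did not beat Tam directly.
Yoon beat Orr, but each of them lost to Tam. No two-step path.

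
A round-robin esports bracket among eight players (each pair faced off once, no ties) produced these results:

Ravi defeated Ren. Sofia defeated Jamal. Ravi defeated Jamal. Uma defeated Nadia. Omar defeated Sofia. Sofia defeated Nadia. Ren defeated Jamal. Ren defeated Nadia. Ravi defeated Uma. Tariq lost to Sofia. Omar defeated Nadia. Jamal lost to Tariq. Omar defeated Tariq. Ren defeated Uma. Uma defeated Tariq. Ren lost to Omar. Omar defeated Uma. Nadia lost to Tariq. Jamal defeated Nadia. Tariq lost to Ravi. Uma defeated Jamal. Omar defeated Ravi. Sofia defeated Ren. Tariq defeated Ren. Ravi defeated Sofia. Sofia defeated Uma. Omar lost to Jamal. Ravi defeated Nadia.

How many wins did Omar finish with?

6

Omar's results: beat Uma, Ravi, Ren, Sofia, Tariq, Nadia; lost to Jamal.
That is 6 wins.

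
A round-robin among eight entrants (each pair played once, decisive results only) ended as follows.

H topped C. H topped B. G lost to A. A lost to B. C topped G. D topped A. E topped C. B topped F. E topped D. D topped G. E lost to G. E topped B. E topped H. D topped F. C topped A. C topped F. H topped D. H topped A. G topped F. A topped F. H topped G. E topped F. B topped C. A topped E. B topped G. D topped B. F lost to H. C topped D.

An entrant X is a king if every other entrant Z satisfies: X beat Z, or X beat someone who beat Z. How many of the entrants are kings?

A reaches everyone (king).
B cannot reach H in two steps.
C cannot reach H in two steps.
D cannot reach H in two steps.
E reaches everyone (king).
F cannot reach A, B, C, D, E, G, H in two steps.
G cannot reach A in two steps.
H reaches everyone (king).
Kings: A, E, H — 3.

3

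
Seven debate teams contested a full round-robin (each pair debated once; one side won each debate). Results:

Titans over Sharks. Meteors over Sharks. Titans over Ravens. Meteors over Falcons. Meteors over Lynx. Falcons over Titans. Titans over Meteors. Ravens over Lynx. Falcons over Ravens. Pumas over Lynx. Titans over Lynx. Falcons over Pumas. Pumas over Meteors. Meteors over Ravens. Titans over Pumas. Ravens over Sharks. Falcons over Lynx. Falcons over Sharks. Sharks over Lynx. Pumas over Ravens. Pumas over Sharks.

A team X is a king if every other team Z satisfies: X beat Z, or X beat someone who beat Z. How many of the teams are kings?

Titans reaches everyone (king).
Pumas cannot reach Titans in two steps.
Meteors reaches everyone (king).
Sharks cannot reach Titans, Pumas, Meteors, Ravens, Falcons in two steps.
Lynx cannot reach Titans, Pumas, Meteors, Sharks, Ravens, Falcons in two steps.
Ravens cannot reach Titans, Pumas, Meteors, Falcons in two steps.
Falcons reaches everyone (king).
Kings: Titans, Meteors, Falcons — 3.

3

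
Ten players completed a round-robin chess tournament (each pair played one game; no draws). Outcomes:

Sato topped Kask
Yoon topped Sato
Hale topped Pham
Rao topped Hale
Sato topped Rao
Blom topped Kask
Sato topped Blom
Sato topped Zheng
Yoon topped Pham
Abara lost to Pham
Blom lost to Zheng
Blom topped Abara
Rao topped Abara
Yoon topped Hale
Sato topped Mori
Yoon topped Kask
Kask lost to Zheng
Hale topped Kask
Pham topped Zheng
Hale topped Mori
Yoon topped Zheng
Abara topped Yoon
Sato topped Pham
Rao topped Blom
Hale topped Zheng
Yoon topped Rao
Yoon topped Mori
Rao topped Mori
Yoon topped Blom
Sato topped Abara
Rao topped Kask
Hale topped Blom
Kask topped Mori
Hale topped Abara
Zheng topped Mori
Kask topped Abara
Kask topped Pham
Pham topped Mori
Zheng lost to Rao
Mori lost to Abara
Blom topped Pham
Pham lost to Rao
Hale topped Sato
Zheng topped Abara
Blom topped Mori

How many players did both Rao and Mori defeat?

Rao beat: Hale, Blom, Zheng, Mori, Kask, Abara, Pham.
Mori beat: no one.
No one was beaten by both.

0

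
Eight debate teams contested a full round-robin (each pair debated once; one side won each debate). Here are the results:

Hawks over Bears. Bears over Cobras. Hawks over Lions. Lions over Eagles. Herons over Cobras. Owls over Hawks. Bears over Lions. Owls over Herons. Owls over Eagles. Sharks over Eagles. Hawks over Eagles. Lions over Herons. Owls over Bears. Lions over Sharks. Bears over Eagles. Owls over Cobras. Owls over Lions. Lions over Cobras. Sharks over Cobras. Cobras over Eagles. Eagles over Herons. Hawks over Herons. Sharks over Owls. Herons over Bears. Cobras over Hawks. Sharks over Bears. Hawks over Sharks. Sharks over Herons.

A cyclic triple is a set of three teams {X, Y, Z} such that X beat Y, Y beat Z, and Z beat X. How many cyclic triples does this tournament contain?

Win totals: Cobras 2, Lions 4, Owls 6, Sharks 5, Bears 3, Hawks 5, Herons 2, Eagles 1.
A team with w wins dominates both others in C(w,2) triples; summing gives 1 + 6 + 15 + 10 + 3 + 10 + 1 + 0 = 46 transitive triples.
Total triples C(8,3) = 56, so cyclic triples = 56 − 46 = 10.

10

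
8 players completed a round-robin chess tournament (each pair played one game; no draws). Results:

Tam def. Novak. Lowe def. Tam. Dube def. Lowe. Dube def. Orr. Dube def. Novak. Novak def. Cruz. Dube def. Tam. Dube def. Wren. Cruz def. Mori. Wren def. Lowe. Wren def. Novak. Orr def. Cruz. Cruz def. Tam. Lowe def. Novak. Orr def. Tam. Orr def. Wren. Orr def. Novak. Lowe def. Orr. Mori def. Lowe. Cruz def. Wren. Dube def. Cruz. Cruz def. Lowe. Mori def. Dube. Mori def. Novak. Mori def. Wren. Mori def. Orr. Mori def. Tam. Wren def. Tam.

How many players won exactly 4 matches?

2

Win totals: Dube 6, Mori 6, Cruz 4, Lowe 3, Orr 4, Novak 1, Wren 3, Tam 1.
Exactly 4: Cruz, Orr — 2 players.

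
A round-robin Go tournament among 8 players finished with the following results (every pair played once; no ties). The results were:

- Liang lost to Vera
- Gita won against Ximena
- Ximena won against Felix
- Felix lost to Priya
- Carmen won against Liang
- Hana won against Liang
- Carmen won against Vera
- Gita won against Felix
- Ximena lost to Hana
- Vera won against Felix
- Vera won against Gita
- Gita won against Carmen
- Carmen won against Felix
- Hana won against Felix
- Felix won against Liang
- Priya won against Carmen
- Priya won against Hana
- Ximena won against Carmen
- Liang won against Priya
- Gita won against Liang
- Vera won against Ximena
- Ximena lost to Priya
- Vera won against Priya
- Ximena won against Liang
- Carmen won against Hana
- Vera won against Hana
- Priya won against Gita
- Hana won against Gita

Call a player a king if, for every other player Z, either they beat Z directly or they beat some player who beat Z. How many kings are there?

4

Carmen reaches everyone (king).
Ximena cannot reach Gita in two steps.
Vera reaches everyone (king).
Felix cannot reach Carmen, Ximena, Vera, Hana, Gita in two steps.
Hana cannot reach Vera in two steps.
Priya reaches everyone (king).
Liang cannot reach Vera in two steps.
Gita reaches everyone (king).
Kings: Carmen, Vera, Priya, Gita — 4.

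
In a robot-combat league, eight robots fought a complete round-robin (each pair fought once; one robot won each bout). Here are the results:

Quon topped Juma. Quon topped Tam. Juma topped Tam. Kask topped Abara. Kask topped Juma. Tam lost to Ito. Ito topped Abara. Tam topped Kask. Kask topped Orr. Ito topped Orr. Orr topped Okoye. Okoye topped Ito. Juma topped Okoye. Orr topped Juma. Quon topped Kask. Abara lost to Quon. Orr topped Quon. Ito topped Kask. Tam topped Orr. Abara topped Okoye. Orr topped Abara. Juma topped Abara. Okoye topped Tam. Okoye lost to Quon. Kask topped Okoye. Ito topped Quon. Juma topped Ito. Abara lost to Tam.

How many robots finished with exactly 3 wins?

Win totals: Tam 3, Kask 4, Juma 4, Okoye 2, Quon 5, Orr 4, Abara 1, Ito 5.
Exactly 3: Tam — 1 robot.

1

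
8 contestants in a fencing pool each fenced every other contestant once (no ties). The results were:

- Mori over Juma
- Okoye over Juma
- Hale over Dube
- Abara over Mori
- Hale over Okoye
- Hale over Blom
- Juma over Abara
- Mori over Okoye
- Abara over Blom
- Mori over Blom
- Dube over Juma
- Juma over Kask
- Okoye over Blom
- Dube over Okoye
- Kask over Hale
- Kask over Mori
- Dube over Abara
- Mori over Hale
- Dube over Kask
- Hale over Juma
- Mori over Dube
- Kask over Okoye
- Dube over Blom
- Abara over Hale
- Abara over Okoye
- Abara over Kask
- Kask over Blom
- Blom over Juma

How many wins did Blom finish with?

1

Blom's results: beat Juma; lost to Kask, Hale, Okoye, Abara, Dube, Mori.
That is 1 win.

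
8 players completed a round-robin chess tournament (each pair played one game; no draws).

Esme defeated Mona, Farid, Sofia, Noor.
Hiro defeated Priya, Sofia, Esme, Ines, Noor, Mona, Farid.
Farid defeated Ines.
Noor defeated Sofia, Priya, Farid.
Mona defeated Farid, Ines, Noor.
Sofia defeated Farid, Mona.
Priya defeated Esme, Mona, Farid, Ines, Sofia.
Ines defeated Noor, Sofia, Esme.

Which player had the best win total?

Hiro

Win totals: Sofia 2, Ines 3, Farid 1, Hiro 7, Noor 3, Priya 5, Mona 3, Esme 4.
Hiro leads with 7 wins (next highest: 5).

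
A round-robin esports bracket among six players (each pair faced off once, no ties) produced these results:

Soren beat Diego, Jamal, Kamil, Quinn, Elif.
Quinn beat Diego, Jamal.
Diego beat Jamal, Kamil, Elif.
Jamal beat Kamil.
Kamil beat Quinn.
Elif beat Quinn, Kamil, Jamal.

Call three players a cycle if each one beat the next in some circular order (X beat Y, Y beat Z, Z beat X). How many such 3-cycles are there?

Win totals: Soren 5, Diego 3, Kamil 1, Jamal 1, Quinn 2, Elif 3.
A player with w wins dominates both others in C(w,2) triples; summing gives 10 + 3 + 0 + 0 + 1 + 3 = 17 transitive triples.
Total triples C(6,3) = 20, so cyclic triples = 20 − 17 = 3.

3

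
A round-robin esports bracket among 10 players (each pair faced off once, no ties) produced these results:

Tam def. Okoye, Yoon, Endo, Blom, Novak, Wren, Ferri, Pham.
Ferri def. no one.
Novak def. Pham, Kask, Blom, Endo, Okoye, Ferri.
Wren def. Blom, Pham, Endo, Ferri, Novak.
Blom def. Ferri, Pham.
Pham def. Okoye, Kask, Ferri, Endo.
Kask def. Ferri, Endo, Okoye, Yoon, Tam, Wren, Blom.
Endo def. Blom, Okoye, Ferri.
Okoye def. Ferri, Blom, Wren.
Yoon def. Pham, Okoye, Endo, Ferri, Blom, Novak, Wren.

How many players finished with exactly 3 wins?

2

Win totals: Novak 6, Tam 8, Ferri 0, Wren 5, Yoon 7, Endo 3, Okoye 3, Kask 7, Blom 2, Pham 4.
Exactly 3: Endo, Okoye — 2 players.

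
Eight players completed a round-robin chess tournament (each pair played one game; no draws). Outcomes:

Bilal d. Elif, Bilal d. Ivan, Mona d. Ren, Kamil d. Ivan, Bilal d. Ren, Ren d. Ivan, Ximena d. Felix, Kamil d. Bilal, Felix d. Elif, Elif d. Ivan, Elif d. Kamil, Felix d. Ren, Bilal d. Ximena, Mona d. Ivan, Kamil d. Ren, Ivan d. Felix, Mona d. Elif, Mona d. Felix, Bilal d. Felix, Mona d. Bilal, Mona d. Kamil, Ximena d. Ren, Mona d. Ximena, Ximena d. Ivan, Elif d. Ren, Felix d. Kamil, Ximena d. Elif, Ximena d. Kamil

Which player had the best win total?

Win totals: Mona 7, Felix 3, Ivan 1, Ximena 5, Kamil 3, Elif 3, Ren 1, Bilal 5.
Mona leads with 7 wins (next highest: 5).

Mona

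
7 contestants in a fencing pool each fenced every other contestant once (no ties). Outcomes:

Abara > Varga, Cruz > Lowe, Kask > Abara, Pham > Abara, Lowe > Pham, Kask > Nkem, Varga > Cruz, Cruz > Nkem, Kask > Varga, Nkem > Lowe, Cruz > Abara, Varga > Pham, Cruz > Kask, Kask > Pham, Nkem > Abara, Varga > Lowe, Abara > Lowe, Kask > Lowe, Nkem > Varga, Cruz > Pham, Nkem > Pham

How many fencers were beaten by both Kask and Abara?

2

Kask beat: Nkem, Varga, Abara, Pham, Lowe.
Abara beat: Varga, Lowe.
Both beat: Varga, Lowe — 2.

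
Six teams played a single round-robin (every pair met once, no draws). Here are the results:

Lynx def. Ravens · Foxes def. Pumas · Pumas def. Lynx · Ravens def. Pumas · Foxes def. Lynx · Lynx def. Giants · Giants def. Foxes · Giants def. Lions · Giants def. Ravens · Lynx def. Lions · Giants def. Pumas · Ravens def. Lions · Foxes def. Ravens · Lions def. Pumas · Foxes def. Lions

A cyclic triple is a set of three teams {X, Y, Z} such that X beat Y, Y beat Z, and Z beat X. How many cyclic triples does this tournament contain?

4

Win totals: Giants 4, Ravens 2, Foxes 4, Lions 1, Lynx 3, Pumas 1.
A team with w wins dominates both others in C(w,2) triples; summing gives 6 + 1 + 6 + 0 + 3 + 0 = 16 transitive triples.
Total triples C(6,3) = 20, so cyclic triples = 20 − 16 = 4.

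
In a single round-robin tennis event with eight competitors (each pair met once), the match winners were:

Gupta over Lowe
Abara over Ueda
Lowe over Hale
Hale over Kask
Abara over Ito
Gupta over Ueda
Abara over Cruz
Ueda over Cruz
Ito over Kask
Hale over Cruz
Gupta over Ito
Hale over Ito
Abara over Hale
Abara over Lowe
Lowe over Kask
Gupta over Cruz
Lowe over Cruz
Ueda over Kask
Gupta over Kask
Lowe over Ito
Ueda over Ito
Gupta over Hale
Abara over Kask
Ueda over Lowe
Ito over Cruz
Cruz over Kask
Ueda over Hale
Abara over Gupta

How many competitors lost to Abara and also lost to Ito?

2

Abara beat: Kask, Lowe, Ito, Ueda, Hale, Gupta, Cruz.
Ito beat: Kask, Cruz.
Both beat: Kask, Cruz — 2.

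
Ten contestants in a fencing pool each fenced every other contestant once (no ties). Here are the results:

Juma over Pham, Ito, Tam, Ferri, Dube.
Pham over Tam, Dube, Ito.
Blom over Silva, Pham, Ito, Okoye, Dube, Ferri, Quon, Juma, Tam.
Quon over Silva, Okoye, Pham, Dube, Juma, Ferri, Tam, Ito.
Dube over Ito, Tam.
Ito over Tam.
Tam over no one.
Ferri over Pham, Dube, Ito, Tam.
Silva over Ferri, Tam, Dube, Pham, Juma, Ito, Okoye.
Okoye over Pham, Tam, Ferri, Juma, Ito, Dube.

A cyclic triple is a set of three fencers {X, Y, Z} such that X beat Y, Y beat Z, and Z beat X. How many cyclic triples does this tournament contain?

Win totals: Ito 1, Okoye 6, Ferri 4, Dube 2, Blom 9, Silva 7, Juma 5, Quon 8, Pham 3, Tam 0.
A fencer with w wins dominates both others in C(w,2) triples; summing gives 0 + 15 + 6 + 1 + 36 + 21 + 10 + 28 + 3 + 0 = 120 transitive triples.
Total triples C(10,3) = 120, so cyclic triples = 120 − 120 = 0.

0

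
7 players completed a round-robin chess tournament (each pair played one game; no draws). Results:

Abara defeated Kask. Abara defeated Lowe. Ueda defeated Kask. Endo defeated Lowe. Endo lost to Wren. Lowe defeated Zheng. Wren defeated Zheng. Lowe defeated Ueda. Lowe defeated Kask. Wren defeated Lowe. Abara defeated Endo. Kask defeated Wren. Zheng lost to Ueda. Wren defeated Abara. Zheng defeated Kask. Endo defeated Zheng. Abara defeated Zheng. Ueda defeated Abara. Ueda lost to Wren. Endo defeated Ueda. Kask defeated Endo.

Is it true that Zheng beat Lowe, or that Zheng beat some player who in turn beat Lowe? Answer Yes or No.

No

Zheng did not beat Lowe directly.
Zheng beat Kask, but each of them lost to Lowe. No two-step path.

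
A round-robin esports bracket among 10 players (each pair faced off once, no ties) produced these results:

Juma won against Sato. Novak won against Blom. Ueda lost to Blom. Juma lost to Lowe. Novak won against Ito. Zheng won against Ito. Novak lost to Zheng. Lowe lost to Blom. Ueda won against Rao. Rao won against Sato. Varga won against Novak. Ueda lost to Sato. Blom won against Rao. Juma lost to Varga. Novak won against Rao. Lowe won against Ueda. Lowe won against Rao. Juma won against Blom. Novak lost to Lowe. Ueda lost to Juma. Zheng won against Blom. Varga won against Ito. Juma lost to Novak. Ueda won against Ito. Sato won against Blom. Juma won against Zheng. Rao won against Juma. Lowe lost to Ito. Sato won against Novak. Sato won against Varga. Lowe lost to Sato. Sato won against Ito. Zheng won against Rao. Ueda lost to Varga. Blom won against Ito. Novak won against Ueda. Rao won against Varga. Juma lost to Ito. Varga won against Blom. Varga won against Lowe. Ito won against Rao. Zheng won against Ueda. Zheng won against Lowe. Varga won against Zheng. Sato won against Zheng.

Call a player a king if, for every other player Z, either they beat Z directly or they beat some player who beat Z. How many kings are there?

8

Blom cannot reach Zheng in two steps.
Zheng reaches everyone (king).
Novak reaches everyone (king).
Rao reaches everyone (king).
Varga reaches everyone (king).
Ueda cannot reach Blom, Zheng, Novak in two steps.
Lowe reaches everyone (king).
Juma reaches everyone (king).
Ito reaches everyone (king).
Sato reaches everyone (king).
Kings: Zheng, Novak, Rao, Varga, Lowe, Juma, Ito, Sato — 8.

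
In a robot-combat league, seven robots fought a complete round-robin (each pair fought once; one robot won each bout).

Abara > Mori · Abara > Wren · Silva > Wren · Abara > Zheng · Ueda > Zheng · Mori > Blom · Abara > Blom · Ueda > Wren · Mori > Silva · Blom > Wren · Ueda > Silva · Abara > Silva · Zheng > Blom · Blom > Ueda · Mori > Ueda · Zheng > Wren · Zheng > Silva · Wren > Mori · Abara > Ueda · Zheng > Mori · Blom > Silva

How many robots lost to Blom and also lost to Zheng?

2

Blom beat: Wren, Ueda, Silva.
Zheng beat: Mori, Blom, Wren, Silva.
Both beat: Wren, Silva — 2.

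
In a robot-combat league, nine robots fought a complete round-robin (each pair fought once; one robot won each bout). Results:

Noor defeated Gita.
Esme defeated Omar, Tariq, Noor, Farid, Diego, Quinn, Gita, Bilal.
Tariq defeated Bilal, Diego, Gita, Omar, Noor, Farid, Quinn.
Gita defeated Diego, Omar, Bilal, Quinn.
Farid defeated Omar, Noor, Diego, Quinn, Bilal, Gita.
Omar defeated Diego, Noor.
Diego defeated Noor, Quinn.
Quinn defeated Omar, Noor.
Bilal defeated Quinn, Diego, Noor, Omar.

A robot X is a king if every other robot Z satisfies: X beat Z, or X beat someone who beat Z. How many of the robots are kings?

1

Diego cannot reach Tariq, Farid, Bilal, Esme in two steps.
Tariq cannot reach Esme in two steps.
Noor cannot reach Tariq, Farid, Esme in two steps.
Quinn cannot reach Tariq, Farid, Bilal, Esme in two steps.
Farid cannot reach Tariq, Esme in two steps.
Bilal cannot reach Tariq, Farid, Esme in two steps.
Omar cannot reach Tariq, Farid, Bilal, Esme in two steps.
Esme reaches everyone (king).
Gita cannot reach Tariq, Farid, Esme in two steps.
Kings: Esme — 1.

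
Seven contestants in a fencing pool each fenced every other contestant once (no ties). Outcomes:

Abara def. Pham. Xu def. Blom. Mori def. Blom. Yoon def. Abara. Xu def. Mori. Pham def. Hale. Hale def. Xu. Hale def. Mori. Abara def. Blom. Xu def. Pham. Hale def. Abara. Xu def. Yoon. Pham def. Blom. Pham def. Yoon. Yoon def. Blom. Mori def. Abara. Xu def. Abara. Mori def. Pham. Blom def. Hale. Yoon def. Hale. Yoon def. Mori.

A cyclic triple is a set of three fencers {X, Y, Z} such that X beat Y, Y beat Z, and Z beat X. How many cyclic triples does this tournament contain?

9

Win totals: Mori 3, Xu 5, Abara 2, Hale 3, Pham 3, Yoon 4, Blom 1.
A fencer with w wins dominates both others in C(w,2) triples; summing gives 3 + 10 + 1 + 3 + 3 + 6 + 0 = 26 transitive triples.
Total triples C(7,3) = 35, so cyclic triples = 35 − 26 = 9.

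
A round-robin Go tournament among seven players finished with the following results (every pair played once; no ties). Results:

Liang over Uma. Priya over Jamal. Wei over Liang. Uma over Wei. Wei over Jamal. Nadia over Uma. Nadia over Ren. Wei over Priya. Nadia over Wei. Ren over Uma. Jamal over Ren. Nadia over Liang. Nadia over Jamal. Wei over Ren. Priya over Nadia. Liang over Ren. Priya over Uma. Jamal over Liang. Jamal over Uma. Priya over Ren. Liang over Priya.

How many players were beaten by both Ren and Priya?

1

Ren beat: Uma.
Priya beat: Jamal, Ren, Uma, Nadia.
Both beat: Uma — 1.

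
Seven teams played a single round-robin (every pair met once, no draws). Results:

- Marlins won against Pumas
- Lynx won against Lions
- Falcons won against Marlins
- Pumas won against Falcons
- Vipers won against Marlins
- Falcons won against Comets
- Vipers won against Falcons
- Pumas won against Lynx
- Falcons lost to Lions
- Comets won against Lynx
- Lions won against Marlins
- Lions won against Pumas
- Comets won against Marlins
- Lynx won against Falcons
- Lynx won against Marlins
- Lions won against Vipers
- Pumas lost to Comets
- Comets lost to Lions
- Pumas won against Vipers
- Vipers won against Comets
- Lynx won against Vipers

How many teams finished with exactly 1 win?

1

Win totals: Lynx 4, Vipers 3, Marlins 1, Comets 3, Pumas 3, Falcons 2, Lions 5.
Exactly 1: Marlins — 1 team.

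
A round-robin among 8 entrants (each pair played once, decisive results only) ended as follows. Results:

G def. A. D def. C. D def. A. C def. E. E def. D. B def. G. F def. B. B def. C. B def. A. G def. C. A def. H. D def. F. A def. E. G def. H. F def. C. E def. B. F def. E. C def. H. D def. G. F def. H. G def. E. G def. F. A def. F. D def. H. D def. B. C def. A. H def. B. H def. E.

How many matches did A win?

A's results: beat E, F, H; lost to B, C, D, G.
That is 3 wins.

3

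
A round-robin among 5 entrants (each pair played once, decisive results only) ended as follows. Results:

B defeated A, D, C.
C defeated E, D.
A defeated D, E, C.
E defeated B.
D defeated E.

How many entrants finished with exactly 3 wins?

2

Win totals: A 3, B 3, C 2, D 1, E 1.
Exactly 3: A, B — 2 entrants.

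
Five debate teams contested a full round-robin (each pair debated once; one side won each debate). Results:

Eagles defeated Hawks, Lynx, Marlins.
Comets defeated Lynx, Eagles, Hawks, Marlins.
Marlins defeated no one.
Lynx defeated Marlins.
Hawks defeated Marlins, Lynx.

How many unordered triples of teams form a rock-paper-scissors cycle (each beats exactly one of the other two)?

0

Win totals: Hawks 2, Comets 4, Lynx 1, Marlins 0, Eagles 3.
A team with w wins dominates both others in C(w,2) triples; summing gives 1 + 6 + 0 + 0 + 3 = 10 transitive triples.
Total triples C(5,3) = 10, so cyclic triples = 10 − 10 = 0.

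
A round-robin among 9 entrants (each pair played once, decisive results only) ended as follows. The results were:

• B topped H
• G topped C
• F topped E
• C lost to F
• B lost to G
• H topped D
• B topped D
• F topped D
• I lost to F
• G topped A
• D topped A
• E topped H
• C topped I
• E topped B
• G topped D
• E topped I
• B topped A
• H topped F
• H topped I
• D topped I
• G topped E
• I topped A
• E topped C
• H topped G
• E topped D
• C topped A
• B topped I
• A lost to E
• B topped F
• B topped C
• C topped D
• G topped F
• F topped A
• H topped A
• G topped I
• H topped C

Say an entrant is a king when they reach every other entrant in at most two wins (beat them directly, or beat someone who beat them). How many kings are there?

A cannot reach B, C, D, E, F, G, H, I in two steps.
B reaches everyone (king).
C cannot reach B, E, F, G, H in two steps.
D cannot reach B, C, E, F, G, H in two steps.
E reaches everyone (king).
F cannot reach G in two steps.
G reaches everyone (king).
H reaches everyone (king).
I cannot reach B, C, D, E, F, G, H in two steps.
Kings: B, E, G, H — 4.

4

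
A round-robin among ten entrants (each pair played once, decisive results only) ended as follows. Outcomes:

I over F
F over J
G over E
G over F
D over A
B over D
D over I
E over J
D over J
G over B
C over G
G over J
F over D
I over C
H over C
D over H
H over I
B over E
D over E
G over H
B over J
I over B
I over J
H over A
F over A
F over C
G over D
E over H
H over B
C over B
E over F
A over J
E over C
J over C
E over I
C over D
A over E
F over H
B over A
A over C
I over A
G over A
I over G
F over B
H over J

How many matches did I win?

6

I's results: beat A, B, C, F, G, J; lost to D, E, H.
That is 6 wins.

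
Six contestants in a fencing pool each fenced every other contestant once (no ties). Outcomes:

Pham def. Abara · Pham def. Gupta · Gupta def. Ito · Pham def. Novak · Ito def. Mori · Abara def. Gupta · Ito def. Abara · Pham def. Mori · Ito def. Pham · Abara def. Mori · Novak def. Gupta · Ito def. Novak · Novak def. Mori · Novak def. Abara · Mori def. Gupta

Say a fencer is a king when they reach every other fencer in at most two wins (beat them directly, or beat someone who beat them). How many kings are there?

3

Ito reaches everyone (king).
Novak cannot reach Pham in two steps.
Mori cannot reach Novak, Abara, Pham in two steps.
Abara cannot reach Novak, Pham in two steps.
Gupta reaches everyone (king).
Pham reaches everyone (king).
Kings: Ito, Gupta, Pham — 3.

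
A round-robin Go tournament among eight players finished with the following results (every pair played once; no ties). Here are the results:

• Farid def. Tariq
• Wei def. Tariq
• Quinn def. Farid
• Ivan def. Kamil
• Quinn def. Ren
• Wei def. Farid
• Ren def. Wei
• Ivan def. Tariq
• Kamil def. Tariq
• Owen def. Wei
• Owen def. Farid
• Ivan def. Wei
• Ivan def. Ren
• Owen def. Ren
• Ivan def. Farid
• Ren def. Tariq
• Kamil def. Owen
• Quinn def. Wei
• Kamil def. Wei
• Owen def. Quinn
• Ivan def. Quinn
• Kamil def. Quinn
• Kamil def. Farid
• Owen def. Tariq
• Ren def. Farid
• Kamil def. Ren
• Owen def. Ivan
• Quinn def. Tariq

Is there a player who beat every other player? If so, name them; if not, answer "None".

None

Highest win total is Owen with 6 (out of 7 possible).
Owen lost to Kamil, so no player went undefeated.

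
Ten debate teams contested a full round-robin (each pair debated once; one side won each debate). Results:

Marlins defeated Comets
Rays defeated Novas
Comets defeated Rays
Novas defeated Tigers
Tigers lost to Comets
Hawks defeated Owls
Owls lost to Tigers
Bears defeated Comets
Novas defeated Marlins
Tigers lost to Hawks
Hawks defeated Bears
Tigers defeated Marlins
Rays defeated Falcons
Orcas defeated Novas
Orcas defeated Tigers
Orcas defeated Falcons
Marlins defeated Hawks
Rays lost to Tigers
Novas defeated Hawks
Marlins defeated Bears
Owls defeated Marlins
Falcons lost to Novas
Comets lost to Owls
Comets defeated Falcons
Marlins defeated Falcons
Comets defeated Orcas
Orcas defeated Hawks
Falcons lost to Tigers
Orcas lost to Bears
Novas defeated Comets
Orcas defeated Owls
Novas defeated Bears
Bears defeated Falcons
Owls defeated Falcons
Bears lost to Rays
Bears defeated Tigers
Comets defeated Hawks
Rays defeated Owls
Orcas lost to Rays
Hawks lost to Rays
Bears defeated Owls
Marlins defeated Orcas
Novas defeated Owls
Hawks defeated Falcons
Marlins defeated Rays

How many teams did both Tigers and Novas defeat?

3

Tigers beat: Marlins, Rays, Owls, Falcons.
Novas beat: Comets, Hawks, Bears, Marlins, Tigers, Owls, Falcons.
Both beat: Marlins, Owls, Falcons — 3.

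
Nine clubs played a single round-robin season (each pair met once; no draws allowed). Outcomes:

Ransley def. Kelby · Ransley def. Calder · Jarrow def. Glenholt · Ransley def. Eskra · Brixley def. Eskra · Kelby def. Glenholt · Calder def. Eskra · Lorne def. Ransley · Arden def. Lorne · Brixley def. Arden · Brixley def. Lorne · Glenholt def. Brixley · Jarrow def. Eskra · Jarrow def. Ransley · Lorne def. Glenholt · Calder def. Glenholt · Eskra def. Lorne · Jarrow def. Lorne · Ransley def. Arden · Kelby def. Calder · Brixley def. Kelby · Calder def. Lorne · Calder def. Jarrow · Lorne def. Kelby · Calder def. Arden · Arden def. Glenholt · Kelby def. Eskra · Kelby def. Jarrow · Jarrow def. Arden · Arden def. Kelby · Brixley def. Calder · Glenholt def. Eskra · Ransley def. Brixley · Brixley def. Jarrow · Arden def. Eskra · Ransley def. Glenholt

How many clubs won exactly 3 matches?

Win totals: Arden 4, Kelby 4, Eskra 1, Lorne 3, Jarrow 5, Ransley 6, Brixley 6, Glenholt 2, Calder 5.
Exactly 3: Lorne — 1 club.

1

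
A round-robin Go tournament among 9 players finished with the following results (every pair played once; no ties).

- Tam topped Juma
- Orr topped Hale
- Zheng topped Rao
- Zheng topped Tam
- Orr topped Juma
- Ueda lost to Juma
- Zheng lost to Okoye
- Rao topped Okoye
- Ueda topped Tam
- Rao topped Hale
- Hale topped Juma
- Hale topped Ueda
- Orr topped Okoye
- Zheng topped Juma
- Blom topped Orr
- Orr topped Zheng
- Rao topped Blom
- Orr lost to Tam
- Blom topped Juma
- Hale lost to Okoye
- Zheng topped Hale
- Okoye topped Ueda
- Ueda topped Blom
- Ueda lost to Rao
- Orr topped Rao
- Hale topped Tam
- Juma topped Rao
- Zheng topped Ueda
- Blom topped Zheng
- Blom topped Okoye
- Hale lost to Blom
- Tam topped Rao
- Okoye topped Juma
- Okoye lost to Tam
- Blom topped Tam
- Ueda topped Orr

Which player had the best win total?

Blom

Win totals: Orr 5, Zheng 5, Ueda 3, Blom 6, Hale 3, Rao 4, Juma 2, Tam 4, Okoye 4.
Blom leads with 6 wins (next highest: 5).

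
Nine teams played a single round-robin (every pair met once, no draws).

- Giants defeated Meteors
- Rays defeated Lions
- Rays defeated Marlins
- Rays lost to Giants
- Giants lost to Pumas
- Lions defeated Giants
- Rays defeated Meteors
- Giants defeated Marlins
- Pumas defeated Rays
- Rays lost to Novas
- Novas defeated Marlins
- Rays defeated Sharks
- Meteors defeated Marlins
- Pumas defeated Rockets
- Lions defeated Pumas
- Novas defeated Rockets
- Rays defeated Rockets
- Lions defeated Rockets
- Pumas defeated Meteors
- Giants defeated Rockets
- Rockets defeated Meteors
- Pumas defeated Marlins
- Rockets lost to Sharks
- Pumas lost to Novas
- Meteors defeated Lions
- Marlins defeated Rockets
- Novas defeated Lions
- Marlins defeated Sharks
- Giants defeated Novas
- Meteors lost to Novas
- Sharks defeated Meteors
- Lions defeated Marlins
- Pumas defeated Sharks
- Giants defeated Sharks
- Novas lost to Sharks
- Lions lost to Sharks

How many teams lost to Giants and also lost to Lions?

Giants beat: Meteors, Sharks, Rays, Novas, Rockets, Marlins.
Lions beat: Pumas, Rockets, Giants, Marlins.
Both beat: Rockets, Marlins — 2.

2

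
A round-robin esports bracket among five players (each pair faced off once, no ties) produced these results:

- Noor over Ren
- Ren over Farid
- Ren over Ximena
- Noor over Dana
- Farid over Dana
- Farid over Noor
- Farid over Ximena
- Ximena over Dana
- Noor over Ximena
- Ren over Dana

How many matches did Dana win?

Dana's results: beat no one; lost to Farid, Noor, Ximena, Ren.
That is 0 wins.

0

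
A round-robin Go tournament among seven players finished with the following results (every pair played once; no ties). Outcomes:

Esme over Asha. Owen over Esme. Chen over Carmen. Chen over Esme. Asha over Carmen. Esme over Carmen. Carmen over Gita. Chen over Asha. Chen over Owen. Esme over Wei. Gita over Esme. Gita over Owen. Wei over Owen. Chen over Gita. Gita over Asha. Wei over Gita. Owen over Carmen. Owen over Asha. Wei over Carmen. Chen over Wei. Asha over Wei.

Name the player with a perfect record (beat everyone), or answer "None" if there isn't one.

Chen has 6 wins out of 6 opponents — a perfect record.

Chen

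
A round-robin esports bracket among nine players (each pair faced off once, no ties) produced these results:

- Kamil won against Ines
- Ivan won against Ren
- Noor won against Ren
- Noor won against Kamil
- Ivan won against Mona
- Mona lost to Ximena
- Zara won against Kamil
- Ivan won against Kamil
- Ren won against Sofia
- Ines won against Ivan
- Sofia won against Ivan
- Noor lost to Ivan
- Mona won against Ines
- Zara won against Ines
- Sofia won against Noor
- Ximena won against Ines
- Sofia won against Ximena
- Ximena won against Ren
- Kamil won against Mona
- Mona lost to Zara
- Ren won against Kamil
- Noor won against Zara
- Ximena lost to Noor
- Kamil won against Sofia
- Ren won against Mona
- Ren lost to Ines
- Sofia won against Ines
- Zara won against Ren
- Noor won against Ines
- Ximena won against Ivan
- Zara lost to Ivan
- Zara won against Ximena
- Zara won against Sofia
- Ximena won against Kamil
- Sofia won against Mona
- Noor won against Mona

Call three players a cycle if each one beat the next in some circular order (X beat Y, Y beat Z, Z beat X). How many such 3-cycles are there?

Win totals: Ximena 5, Kamil 3, Sofia 5, Zara 6, Ren 3, Mona 1, Ines 2, Noor 6, Ivan 5.
A player with w wins dominates both others in C(w,2) triples; summing gives 10 + 3 + 10 + 15 + 3 + 0 + 1 + 15 + 10 = 67 transitive triples.
Total triples C(9,3) = 84, so cyclic triples = 84 − 67 = 17.

17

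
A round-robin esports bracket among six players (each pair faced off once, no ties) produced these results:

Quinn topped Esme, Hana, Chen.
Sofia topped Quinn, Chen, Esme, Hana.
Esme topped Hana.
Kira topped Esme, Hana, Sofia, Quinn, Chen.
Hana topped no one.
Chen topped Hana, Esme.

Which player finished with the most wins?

Kira

Win totals: Esme 1, Hana 0, Kira 5, Quinn 3, Sofia 4, Chen 2.
Kira leads with 5 wins (next highest: 4).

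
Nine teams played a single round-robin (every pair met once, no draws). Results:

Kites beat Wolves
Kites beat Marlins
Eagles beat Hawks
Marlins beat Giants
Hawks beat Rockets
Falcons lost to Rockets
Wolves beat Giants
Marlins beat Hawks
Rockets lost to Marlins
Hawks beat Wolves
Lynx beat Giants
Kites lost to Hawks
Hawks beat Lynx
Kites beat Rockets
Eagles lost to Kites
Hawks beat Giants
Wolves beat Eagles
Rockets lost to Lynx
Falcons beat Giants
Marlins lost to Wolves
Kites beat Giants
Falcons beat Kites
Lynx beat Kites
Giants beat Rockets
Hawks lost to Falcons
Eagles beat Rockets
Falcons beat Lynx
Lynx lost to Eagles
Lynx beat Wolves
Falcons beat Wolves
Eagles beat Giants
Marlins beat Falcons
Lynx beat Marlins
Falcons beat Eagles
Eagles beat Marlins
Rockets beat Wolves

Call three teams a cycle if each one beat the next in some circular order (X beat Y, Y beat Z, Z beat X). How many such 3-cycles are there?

Win totals: Lynx 5, Marlins 4, Rockets 2, Kites 5, Eagles 5, Wolves 3, Giants 1, Hawks 5, Falcons 6.
A team with w wins dominates both others in C(w,2) triples; summing gives 10 + 6 + 1 + 10 + 10 + 3 + 0 + 10 + 15 = 65 transitive triples.
Total triples C(9,3) = 84, so cyclic triples = 84 − 65 = 19.

19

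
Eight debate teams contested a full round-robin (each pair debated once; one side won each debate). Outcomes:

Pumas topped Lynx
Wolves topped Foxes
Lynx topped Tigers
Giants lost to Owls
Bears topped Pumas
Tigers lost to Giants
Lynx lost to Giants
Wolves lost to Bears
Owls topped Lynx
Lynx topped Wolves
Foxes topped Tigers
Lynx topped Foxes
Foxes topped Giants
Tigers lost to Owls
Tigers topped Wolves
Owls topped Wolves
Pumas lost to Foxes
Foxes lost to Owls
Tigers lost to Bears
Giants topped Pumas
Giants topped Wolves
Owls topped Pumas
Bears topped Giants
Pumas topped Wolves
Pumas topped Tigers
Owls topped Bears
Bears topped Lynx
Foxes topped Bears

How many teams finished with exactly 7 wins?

1

Win totals: Lynx 3, Pumas 3, Owls 7, Giants 4, Wolves 1, Bears 5, Tigers 1, Foxes 4.
Exactly 7: Owls — 1 team.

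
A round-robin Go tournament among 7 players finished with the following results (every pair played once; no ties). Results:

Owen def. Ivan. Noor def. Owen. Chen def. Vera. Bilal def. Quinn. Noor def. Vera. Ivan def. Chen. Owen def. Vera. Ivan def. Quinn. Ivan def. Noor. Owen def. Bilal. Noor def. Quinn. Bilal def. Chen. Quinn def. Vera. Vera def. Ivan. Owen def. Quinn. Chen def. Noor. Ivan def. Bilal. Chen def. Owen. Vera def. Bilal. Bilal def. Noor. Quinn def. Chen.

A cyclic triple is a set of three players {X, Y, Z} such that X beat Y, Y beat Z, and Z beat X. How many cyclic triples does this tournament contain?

12

Win totals: Vera 2, Noor 3, Quinn 2, Owen 4, Chen 3, Bilal 3, Ivan 4.
A player with w wins dominates both others in C(w,2) triples; summing gives 1 + 3 + 1 + 6 + 3 + 3 + 6 = 23 transitive triples.
Total triples C(7,3) = 35, so cyclic triples = 35 − 23 = 12.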